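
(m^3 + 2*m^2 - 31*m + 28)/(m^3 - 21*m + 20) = (m + 7)/(m + 5)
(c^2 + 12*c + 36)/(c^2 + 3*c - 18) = (c + 6)/(c - 3)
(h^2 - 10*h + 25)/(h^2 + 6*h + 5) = (h^2 - 10*h + 25)/(h^2 + 6*h + 5)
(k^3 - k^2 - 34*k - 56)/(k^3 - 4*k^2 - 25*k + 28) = (k + 2)/(k - 1)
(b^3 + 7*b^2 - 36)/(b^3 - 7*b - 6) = (-b^3 - 7*b^2 + 36)/(-b^3 + 7*b + 6)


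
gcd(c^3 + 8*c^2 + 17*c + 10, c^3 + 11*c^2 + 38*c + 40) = c^2 + 7*c + 10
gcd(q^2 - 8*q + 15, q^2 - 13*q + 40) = q - 5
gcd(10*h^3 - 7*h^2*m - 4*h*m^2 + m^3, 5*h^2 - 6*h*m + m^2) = 5*h^2 - 6*h*m + m^2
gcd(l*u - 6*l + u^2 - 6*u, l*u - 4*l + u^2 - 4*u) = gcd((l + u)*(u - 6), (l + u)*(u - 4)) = l + u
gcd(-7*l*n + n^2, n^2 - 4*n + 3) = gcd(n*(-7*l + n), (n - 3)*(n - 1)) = 1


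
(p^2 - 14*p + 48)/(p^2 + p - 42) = (p - 8)/(p + 7)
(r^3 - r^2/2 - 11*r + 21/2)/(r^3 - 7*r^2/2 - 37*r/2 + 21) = (r - 3)/(r - 6)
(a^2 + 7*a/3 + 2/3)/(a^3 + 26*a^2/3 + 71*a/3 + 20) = (3*a^2 + 7*a + 2)/(3*a^3 + 26*a^2 + 71*a + 60)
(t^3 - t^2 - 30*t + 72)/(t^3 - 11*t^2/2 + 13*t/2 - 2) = 2*(t^2 + 3*t - 18)/(2*t^2 - 3*t + 1)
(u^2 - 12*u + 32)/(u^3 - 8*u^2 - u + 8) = (u - 4)/(u^2 - 1)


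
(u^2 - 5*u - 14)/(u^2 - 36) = (u^2 - 5*u - 14)/(u^2 - 36)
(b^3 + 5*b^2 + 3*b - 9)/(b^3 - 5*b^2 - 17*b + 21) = (b + 3)/(b - 7)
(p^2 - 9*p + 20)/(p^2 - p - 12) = (p - 5)/(p + 3)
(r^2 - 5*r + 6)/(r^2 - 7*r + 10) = (r - 3)/(r - 5)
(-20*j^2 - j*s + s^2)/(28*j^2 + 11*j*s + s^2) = (-5*j + s)/(7*j + s)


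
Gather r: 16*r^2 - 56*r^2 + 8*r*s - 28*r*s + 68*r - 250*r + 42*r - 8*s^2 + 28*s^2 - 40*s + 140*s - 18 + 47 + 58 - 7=-40*r^2 + r*(-20*s - 140) + 20*s^2 + 100*s + 80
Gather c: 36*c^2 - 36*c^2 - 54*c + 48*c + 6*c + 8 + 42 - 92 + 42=0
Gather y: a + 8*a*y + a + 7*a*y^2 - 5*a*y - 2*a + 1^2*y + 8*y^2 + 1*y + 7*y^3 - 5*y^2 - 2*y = 3*a*y + 7*y^3 + y^2*(7*a + 3)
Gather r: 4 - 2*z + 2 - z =6 - 3*z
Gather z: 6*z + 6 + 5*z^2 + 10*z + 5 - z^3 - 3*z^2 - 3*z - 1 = -z^3 + 2*z^2 + 13*z + 10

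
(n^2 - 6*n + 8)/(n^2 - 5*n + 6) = (n - 4)/(n - 3)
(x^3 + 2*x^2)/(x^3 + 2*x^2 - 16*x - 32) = x^2/(x^2 - 16)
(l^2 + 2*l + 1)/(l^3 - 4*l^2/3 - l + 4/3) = 3*(l + 1)/(3*l^2 - 7*l + 4)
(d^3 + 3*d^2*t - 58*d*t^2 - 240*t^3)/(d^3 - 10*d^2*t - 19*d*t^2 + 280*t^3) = (-d - 6*t)/(-d + 7*t)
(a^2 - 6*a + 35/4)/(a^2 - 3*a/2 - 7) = (a - 5/2)/(a + 2)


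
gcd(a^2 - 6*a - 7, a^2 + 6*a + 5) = a + 1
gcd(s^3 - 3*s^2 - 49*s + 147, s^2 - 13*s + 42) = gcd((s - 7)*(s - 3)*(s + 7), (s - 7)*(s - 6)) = s - 7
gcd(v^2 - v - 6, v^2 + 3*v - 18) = v - 3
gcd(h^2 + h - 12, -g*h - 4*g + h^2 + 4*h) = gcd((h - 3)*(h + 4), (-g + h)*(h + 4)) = h + 4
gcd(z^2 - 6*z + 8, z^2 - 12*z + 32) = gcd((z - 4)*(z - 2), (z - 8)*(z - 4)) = z - 4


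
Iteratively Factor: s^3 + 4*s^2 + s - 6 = (s + 3)*(s^2 + s - 2) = (s - 1)*(s + 3)*(s + 2)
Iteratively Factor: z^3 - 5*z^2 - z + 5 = (z + 1)*(z^2 - 6*z + 5) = (z - 1)*(z + 1)*(z - 5)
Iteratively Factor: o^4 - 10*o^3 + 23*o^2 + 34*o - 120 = (o - 5)*(o^3 - 5*o^2 - 2*o + 24) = (o - 5)*(o - 3)*(o^2 - 2*o - 8) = (o - 5)*(o - 4)*(o - 3)*(o + 2)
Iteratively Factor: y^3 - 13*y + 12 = (y + 4)*(y^2 - 4*y + 3) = (y - 3)*(y + 4)*(y - 1)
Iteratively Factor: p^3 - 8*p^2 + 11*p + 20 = (p - 5)*(p^2 - 3*p - 4) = (p - 5)*(p + 1)*(p - 4)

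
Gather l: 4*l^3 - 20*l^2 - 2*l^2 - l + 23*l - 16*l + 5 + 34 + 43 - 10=4*l^3 - 22*l^2 + 6*l + 72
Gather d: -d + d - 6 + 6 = 0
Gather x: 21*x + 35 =21*x + 35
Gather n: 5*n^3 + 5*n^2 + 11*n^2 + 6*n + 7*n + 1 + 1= 5*n^3 + 16*n^2 + 13*n + 2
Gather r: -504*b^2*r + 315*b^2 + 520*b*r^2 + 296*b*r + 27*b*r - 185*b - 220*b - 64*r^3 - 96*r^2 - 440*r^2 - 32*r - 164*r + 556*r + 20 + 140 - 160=315*b^2 - 405*b - 64*r^3 + r^2*(520*b - 536) + r*(-504*b^2 + 323*b + 360)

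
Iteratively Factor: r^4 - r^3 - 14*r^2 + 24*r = (r + 4)*(r^3 - 5*r^2 + 6*r) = r*(r + 4)*(r^2 - 5*r + 6) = r*(r - 3)*(r + 4)*(r - 2)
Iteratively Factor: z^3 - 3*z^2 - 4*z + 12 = (z - 3)*(z^2 - 4) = (z - 3)*(z + 2)*(z - 2)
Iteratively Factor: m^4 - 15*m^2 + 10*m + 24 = (m - 3)*(m^3 + 3*m^2 - 6*m - 8) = (m - 3)*(m + 4)*(m^2 - m - 2) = (m - 3)*(m + 1)*(m + 4)*(m - 2)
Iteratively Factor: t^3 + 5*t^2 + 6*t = (t + 2)*(t^2 + 3*t) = (t + 2)*(t + 3)*(t)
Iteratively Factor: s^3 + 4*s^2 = (s + 4)*(s^2) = s*(s + 4)*(s)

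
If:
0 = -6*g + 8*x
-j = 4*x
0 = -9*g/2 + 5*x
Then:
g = 0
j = 0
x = 0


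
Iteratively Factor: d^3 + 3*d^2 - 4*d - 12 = (d + 3)*(d^2 - 4) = (d - 2)*(d + 3)*(d + 2)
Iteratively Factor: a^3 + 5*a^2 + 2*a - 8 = (a - 1)*(a^2 + 6*a + 8) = (a - 1)*(a + 4)*(a + 2)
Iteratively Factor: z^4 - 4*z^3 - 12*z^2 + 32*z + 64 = (z - 4)*(z^3 - 12*z - 16) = (z - 4)^2*(z^2 + 4*z + 4) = (z - 4)^2*(z + 2)*(z + 2)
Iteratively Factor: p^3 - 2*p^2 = (p)*(p^2 - 2*p) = p^2*(p - 2)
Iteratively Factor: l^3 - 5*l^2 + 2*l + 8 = (l - 4)*(l^2 - l - 2) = (l - 4)*(l - 2)*(l + 1)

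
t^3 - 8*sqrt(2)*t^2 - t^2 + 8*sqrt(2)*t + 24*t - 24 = (t - 1)*(t - 6*sqrt(2))*(t - 2*sqrt(2))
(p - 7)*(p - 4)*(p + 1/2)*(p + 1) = p^4 - 19*p^3/2 + 12*p^2 + 73*p/2 + 14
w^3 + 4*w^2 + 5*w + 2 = (w + 1)^2*(w + 2)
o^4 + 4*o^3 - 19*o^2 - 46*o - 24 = (o - 4)*(o + 1)^2*(o + 6)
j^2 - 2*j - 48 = (j - 8)*(j + 6)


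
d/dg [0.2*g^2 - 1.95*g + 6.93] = 0.4*g - 1.95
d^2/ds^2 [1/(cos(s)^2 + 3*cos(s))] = (-(1 - cos(2*s))^2 + 45*cos(s)/4 - 11*cos(2*s)/2 - 9*cos(3*s)/4 + 33/2)/((cos(s) + 3)^3*cos(s)^3)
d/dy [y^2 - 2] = 2*y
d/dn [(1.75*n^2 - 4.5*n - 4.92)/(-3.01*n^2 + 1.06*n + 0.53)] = (-11.69*n^2 - 27.7634*n + 2.8302)/(9.0601*n^4 - 6.3812*n^3 - 2.067*n^2 + 1.1236*n + 0.2809)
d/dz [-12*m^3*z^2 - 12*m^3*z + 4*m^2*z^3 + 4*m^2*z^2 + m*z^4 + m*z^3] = m*(-24*m^2*z - 12*m^2 + 12*m*z^2 + 8*m*z + 4*z^3 + 3*z^2)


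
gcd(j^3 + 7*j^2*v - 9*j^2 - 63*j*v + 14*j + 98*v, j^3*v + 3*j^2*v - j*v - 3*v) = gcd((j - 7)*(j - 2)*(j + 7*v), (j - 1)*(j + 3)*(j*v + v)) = 1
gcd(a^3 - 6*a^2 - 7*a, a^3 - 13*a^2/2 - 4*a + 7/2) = a^2 - 6*a - 7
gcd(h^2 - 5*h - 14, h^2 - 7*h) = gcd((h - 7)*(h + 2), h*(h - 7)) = h - 7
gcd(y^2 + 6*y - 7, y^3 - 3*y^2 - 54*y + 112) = y + 7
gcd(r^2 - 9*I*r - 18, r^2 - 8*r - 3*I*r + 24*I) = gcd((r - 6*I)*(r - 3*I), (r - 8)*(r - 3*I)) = r - 3*I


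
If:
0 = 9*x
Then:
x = 0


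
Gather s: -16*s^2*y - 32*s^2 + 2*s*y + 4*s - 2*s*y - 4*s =s^2*(-16*y - 32)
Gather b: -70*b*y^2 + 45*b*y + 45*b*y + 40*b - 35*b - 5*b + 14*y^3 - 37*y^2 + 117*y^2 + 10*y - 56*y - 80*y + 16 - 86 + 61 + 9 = b*(-70*y^2 + 90*y) + 14*y^3 + 80*y^2 - 126*y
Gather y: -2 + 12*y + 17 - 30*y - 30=-18*y - 15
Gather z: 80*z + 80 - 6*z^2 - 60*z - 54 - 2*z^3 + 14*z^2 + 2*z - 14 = -2*z^3 + 8*z^2 + 22*z + 12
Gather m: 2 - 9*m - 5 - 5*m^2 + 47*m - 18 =-5*m^2 + 38*m - 21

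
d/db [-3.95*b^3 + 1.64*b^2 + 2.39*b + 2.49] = -11.85*b^2 + 3.28*b + 2.39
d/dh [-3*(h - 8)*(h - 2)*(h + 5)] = -9*h^2 + 30*h + 102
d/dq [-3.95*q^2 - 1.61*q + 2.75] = -7.9*q - 1.61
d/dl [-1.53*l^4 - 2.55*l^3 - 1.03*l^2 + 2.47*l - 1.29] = -6.12*l^3 - 7.65*l^2 - 2.06*l + 2.47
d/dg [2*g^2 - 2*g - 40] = 4*g - 2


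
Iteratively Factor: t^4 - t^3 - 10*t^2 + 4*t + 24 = (t - 2)*(t^3 + t^2 - 8*t - 12) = (t - 2)*(t + 2)*(t^2 - t - 6) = (t - 3)*(t - 2)*(t + 2)*(t + 2)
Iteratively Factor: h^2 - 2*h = (h)*(h - 2)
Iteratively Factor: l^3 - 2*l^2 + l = (l)*(l^2 - 2*l + 1) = l*(l - 1)*(l - 1)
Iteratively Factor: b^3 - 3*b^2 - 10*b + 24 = (b - 4)*(b^2 + b - 6) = (b - 4)*(b + 3)*(b - 2)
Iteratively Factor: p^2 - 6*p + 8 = (p - 4)*(p - 2)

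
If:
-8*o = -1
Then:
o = 1/8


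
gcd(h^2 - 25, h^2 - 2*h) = 1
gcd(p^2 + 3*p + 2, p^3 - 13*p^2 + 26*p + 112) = p + 2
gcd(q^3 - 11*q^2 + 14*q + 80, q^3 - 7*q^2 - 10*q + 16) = q^2 - 6*q - 16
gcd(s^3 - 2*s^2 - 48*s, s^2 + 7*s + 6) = s + 6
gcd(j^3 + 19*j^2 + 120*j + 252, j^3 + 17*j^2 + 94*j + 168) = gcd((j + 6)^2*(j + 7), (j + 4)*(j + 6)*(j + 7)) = j^2 + 13*j + 42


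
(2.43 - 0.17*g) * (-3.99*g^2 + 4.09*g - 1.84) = 0.6783*g^3 - 10.391*g^2 + 10.2515*g - 4.4712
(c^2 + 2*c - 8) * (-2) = -2*c^2 - 4*c + 16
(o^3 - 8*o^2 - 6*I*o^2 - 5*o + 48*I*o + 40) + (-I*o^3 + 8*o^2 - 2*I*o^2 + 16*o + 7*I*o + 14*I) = o^3 - I*o^3 - 8*I*o^2 + 11*o + 55*I*o + 40 + 14*I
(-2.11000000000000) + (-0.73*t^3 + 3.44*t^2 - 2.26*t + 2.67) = -0.73*t^3 + 3.44*t^2 - 2.26*t + 0.56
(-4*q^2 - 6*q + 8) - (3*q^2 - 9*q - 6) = -7*q^2 + 3*q + 14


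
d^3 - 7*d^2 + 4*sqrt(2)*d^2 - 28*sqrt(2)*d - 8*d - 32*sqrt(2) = (d - 8)*(d + 1)*(d + 4*sqrt(2))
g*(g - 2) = g^2 - 2*g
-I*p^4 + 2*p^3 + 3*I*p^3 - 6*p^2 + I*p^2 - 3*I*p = p*(p - 3)*(p + I)*(-I*p + 1)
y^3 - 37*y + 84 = (y - 4)*(y - 3)*(y + 7)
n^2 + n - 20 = (n - 4)*(n + 5)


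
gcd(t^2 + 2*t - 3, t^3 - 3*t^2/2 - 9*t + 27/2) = t + 3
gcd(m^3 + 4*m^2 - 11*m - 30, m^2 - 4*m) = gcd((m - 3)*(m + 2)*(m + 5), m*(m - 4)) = 1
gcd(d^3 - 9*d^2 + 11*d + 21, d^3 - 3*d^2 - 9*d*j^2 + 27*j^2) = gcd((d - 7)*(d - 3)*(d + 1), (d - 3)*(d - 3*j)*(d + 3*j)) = d - 3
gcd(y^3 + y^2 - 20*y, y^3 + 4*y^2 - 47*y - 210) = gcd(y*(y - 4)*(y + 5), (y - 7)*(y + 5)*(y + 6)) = y + 5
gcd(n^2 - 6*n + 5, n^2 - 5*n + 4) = n - 1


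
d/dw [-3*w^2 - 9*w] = -6*w - 9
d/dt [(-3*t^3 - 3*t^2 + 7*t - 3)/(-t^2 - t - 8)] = (3*t^4 + 6*t^3 + 82*t^2 + 42*t - 59)/(t^4 + 2*t^3 + 17*t^2 + 16*t + 64)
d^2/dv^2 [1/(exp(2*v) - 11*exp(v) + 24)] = ((11 - 4*exp(v))*(exp(2*v) - 11*exp(v) + 24) + 2*(2*exp(v) - 11)^2*exp(v))*exp(v)/(exp(2*v) - 11*exp(v) + 24)^3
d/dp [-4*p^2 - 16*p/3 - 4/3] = -8*p - 16/3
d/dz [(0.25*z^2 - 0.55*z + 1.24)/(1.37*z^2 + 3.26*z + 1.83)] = (1.5685*z^2 - 2.4826*z - 5.0489)/(1.8769*z^4 + 8.9324*z^3 + 15.6418*z^2 + 11.9316*z + 3.3489)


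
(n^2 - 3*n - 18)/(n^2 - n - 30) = (n + 3)/(n + 5)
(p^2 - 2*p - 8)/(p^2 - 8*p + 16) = (p + 2)/(p - 4)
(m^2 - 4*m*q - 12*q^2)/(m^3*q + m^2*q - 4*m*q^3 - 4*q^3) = (-m + 6*q)/(q*(-m^2 + 2*m*q - m + 2*q))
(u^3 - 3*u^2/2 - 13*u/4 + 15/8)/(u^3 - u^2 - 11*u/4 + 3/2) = (u - 5/2)/(u - 2)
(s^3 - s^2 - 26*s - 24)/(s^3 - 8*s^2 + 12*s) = (s^2 + 5*s + 4)/(s*(s - 2))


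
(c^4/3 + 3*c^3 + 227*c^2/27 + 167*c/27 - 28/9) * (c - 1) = c^5/3 + 8*c^4/3 + 146*c^3/27 - 20*c^2/9 - 251*c/27 + 28/9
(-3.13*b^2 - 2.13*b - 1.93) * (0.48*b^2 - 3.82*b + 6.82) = -1.5024*b^4 + 10.9342*b^3 - 14.1364*b^2 - 7.154*b - 13.1626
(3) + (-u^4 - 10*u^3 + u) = -u^4 - 10*u^3 + u + 3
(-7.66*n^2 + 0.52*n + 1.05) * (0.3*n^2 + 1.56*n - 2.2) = -2.298*n^4 - 11.7936*n^3 + 17.9782*n^2 + 0.494*n - 2.31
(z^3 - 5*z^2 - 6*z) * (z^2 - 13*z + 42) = z^5 - 18*z^4 + 101*z^3 - 132*z^2 - 252*z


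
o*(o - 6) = o^2 - 6*o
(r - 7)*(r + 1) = r^2 - 6*r - 7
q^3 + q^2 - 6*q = q*(q - 2)*(q + 3)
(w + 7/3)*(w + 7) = w^2 + 28*w/3 + 49/3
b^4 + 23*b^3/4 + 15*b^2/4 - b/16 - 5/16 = (b - 1/4)*(b + 1/2)^2*(b + 5)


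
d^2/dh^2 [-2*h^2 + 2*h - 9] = -4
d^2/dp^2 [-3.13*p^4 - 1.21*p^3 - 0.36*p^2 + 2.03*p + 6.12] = -37.56*p^2 - 7.26*p - 0.72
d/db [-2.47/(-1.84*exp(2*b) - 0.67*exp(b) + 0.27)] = (-9.0896*exp(b) - 1.6549)*exp(b)/(1.84*exp(2*b) + 0.67*exp(b) - 0.27)^2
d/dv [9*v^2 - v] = 18*v - 1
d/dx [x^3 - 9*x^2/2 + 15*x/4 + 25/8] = 3*x^2 - 9*x + 15/4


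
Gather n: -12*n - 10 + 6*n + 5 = -6*n - 5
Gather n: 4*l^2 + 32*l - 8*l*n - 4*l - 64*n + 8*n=4*l^2 + 28*l + n*(-8*l - 56)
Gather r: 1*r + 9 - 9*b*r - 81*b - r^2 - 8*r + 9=-81*b - r^2 + r*(-9*b - 7) + 18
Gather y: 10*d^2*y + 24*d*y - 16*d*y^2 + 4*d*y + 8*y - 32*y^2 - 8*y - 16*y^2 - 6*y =y^2*(-16*d - 48) + y*(10*d^2 + 28*d - 6)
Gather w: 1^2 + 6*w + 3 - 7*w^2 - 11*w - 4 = -7*w^2 - 5*w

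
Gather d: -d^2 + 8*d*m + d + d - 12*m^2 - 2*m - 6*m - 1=-d^2 + d*(8*m + 2) - 12*m^2 - 8*m - 1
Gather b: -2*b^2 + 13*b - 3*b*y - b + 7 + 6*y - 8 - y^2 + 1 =-2*b^2 + b*(12 - 3*y) - y^2 + 6*y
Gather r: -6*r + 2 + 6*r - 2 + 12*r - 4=12*r - 4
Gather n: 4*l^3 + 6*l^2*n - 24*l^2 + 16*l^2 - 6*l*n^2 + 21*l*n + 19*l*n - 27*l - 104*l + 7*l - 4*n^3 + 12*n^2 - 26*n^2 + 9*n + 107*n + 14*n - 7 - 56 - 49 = 4*l^3 - 8*l^2 - 124*l - 4*n^3 + n^2*(-6*l - 14) + n*(6*l^2 + 40*l + 130) - 112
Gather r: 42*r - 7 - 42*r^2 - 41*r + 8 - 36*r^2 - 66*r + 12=-78*r^2 - 65*r + 13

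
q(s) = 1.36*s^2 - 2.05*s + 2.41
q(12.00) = 173.65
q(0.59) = 1.67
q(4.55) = 21.24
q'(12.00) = 30.59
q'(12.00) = 30.59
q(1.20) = 1.91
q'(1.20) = 1.21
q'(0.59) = -0.45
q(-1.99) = 11.88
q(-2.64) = 17.30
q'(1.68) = 2.52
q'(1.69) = 2.55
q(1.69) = 2.83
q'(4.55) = 10.33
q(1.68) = 2.80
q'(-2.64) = -9.23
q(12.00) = 173.65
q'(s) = 2.72*s - 2.05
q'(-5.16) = -16.09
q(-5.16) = 49.20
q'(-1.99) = -7.46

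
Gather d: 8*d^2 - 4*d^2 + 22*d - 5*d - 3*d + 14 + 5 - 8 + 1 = 4*d^2 + 14*d + 12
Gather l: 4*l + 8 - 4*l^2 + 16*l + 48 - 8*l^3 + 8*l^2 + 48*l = -8*l^3 + 4*l^2 + 68*l + 56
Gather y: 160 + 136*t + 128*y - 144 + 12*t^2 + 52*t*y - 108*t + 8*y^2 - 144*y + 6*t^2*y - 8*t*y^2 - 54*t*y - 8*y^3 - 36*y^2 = 12*t^2 + 28*t - 8*y^3 + y^2*(-8*t - 28) + y*(6*t^2 - 2*t - 16) + 16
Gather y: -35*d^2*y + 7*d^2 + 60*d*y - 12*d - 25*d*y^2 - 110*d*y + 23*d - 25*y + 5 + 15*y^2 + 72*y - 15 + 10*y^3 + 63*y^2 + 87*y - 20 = 7*d^2 + 11*d + 10*y^3 + y^2*(78 - 25*d) + y*(-35*d^2 - 50*d + 134) - 30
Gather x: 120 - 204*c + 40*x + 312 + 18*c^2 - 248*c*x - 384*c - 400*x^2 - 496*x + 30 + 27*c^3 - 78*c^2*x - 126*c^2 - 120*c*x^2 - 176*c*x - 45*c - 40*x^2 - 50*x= 27*c^3 - 108*c^2 - 633*c + x^2*(-120*c - 440) + x*(-78*c^2 - 424*c - 506) + 462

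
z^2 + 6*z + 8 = (z + 2)*(z + 4)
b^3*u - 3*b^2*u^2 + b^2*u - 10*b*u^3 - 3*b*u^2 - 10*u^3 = (b - 5*u)*(b + 2*u)*(b*u + u)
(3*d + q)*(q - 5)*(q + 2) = 3*d*q^2 - 9*d*q - 30*d + q^3 - 3*q^2 - 10*q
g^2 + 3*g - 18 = (g - 3)*(g + 6)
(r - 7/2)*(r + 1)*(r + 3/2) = r^3 - r^2 - 29*r/4 - 21/4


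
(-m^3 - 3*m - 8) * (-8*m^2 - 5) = 8*m^5 + 29*m^3 + 64*m^2 + 15*m + 40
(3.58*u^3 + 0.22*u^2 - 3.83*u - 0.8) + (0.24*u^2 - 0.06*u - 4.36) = 3.58*u^3 + 0.46*u^2 - 3.89*u - 5.16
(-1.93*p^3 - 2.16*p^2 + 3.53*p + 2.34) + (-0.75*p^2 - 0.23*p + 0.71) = -1.93*p^3 - 2.91*p^2 + 3.3*p + 3.05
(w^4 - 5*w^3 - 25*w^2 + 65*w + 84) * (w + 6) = w^5 + w^4 - 55*w^3 - 85*w^2 + 474*w + 504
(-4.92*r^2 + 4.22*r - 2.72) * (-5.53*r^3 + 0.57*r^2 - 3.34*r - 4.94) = 27.2076*r^5 - 26.141*r^4 + 33.8798*r^3 + 8.6596*r^2 - 11.762*r + 13.4368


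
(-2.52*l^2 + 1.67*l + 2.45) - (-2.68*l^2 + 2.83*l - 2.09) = 0.16*l^2 - 1.16*l + 4.54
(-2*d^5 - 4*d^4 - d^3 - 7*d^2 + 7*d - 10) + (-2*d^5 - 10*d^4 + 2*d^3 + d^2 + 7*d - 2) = -4*d^5 - 14*d^4 + d^3 - 6*d^2 + 14*d - 12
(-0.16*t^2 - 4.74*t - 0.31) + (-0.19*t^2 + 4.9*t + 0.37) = -0.35*t^2 + 0.16*t + 0.06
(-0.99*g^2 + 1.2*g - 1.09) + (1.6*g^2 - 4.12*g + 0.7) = 0.61*g^2 - 2.92*g - 0.39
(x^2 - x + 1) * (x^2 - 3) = x^4 - x^3 - 2*x^2 + 3*x - 3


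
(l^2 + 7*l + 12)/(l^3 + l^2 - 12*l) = (l + 3)/(l*(l - 3))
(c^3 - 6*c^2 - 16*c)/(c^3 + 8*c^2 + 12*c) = (c - 8)/(c + 6)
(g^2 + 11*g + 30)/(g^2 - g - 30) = (g + 6)/(g - 6)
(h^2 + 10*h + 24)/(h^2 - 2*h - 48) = (h + 4)/(h - 8)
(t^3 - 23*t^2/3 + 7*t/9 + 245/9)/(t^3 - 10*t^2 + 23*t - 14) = (9*t^2 - 6*t - 35)/(9*(t^2 - 3*t + 2))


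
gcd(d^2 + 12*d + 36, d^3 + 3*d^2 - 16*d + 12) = d + 6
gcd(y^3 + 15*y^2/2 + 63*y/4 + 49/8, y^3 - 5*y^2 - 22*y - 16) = 1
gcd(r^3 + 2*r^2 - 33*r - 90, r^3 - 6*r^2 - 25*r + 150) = r^2 - r - 30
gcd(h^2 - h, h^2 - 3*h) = h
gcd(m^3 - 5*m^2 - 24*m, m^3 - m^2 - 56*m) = m^2 - 8*m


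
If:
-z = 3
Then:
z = -3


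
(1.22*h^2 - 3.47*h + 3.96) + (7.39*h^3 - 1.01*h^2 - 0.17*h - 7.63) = 7.39*h^3 + 0.21*h^2 - 3.64*h - 3.67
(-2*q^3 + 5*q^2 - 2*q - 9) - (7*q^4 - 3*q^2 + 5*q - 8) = -7*q^4 - 2*q^3 + 8*q^2 - 7*q - 1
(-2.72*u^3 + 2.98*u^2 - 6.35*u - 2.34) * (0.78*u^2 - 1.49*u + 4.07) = -2.1216*u^5 + 6.3772*u^4 - 20.4636*u^3 + 19.7649*u^2 - 22.3579*u - 9.5238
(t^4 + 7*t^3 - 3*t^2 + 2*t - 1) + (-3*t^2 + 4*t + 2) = t^4 + 7*t^3 - 6*t^2 + 6*t + 1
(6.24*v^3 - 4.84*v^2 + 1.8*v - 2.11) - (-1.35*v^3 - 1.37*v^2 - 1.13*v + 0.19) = 7.59*v^3 - 3.47*v^2 + 2.93*v - 2.3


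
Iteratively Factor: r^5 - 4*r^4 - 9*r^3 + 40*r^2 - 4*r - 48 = (r + 3)*(r^4 - 7*r^3 + 12*r^2 + 4*r - 16) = (r - 2)*(r + 3)*(r^3 - 5*r^2 + 2*r + 8) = (r - 4)*(r - 2)*(r + 3)*(r^2 - r - 2) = (r - 4)*(r - 2)*(r + 1)*(r + 3)*(r - 2)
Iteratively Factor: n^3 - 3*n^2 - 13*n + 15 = (n - 5)*(n^2 + 2*n - 3) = (n - 5)*(n + 3)*(n - 1)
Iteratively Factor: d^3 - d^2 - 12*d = (d + 3)*(d^2 - 4*d) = (d - 4)*(d + 3)*(d)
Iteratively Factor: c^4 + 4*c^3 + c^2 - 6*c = (c)*(c^3 + 4*c^2 + c - 6) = c*(c + 2)*(c^2 + 2*c - 3) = c*(c + 2)*(c + 3)*(c - 1)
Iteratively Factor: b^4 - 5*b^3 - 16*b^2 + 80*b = (b)*(b^3 - 5*b^2 - 16*b + 80) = b*(b - 5)*(b^2 - 16) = b*(b - 5)*(b + 4)*(b - 4)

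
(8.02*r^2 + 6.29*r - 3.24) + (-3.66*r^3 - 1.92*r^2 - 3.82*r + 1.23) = -3.66*r^3 + 6.1*r^2 + 2.47*r - 2.01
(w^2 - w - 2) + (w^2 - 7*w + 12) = 2*w^2 - 8*w + 10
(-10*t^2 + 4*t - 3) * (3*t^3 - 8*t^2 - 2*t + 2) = -30*t^5 + 92*t^4 - 21*t^3 - 4*t^2 + 14*t - 6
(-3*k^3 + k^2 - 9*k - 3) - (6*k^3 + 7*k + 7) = -9*k^3 + k^2 - 16*k - 10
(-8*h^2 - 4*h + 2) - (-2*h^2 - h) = -6*h^2 - 3*h + 2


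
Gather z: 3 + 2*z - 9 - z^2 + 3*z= -z^2 + 5*z - 6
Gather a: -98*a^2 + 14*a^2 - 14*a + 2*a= -84*a^2 - 12*a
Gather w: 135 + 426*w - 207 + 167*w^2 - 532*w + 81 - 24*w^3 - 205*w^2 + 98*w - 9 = -24*w^3 - 38*w^2 - 8*w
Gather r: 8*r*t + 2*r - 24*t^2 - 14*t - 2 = r*(8*t + 2) - 24*t^2 - 14*t - 2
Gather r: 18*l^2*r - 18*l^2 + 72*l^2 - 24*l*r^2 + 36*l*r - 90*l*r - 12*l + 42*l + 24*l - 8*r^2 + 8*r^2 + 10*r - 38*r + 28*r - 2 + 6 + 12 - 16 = 54*l^2 - 24*l*r^2 + 54*l + r*(18*l^2 - 54*l)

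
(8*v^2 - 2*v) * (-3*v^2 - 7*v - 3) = -24*v^4 - 50*v^3 - 10*v^2 + 6*v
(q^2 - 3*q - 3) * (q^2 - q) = q^4 - 4*q^3 + 3*q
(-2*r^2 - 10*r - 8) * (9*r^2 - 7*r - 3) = -18*r^4 - 76*r^3 + 4*r^2 + 86*r + 24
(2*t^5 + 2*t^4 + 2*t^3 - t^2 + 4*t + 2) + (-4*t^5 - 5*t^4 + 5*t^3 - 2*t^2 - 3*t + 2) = -2*t^5 - 3*t^4 + 7*t^3 - 3*t^2 + t + 4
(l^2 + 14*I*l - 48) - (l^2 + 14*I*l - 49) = 1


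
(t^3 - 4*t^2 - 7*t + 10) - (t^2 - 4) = t^3 - 5*t^2 - 7*t + 14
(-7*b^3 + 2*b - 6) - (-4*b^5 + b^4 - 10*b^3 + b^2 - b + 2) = 4*b^5 - b^4 + 3*b^3 - b^2 + 3*b - 8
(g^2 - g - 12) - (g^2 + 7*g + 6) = -8*g - 18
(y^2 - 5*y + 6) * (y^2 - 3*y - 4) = y^4 - 8*y^3 + 17*y^2 + 2*y - 24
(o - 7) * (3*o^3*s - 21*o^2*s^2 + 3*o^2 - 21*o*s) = 3*o^4*s - 21*o^3*s^2 - 21*o^3*s + 3*o^3 + 147*o^2*s^2 - 21*o^2*s - 21*o^2 + 147*o*s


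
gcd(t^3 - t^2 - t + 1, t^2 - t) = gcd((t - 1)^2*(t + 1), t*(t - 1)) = t - 1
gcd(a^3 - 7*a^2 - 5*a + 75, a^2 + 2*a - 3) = a + 3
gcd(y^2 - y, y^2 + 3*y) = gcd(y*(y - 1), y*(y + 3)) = y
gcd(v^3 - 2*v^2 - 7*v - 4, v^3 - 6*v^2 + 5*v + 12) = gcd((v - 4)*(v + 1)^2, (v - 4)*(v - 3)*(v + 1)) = v^2 - 3*v - 4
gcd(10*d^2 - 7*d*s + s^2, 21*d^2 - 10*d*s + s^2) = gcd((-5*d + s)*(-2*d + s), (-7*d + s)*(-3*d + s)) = 1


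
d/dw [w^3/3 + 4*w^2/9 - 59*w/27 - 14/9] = w^2 + 8*w/9 - 59/27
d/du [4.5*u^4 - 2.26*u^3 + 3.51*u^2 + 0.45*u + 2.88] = 18.0*u^3 - 6.78*u^2 + 7.02*u + 0.45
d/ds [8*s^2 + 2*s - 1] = 16*s + 2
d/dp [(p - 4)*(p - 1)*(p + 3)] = 3*p^2 - 4*p - 11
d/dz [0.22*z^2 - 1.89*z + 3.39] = 0.44*z - 1.89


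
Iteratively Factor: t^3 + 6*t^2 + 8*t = (t)*(t^2 + 6*t + 8) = t*(t + 2)*(t + 4)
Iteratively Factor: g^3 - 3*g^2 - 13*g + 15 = (g - 1)*(g^2 - 2*g - 15) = (g - 1)*(g + 3)*(g - 5)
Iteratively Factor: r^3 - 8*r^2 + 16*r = (r - 4)*(r^2 - 4*r) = r*(r - 4)*(r - 4)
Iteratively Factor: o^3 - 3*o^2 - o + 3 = (o - 3)*(o^2 - 1) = (o - 3)*(o + 1)*(o - 1)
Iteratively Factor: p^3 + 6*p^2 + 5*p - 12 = (p + 4)*(p^2 + 2*p - 3) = (p + 3)*(p + 4)*(p - 1)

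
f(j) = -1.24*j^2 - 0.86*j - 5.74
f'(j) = -2.48*j - 0.86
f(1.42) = -9.46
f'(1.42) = -4.38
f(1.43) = -9.51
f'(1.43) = -4.41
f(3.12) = -20.49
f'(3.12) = -8.60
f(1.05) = -8.01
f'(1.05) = -3.46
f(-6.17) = -47.64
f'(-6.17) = 14.44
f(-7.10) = -62.14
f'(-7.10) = 16.75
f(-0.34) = -5.59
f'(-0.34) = -0.02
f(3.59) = -24.81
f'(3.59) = -9.76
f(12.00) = -194.62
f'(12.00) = -30.62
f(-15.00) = -271.84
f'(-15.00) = 36.34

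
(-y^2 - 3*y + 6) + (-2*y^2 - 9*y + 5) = -3*y^2 - 12*y + 11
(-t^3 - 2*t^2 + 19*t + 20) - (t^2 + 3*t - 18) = -t^3 - 3*t^2 + 16*t + 38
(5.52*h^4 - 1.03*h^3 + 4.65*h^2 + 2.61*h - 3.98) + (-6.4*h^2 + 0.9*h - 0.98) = 5.52*h^4 - 1.03*h^3 - 1.75*h^2 + 3.51*h - 4.96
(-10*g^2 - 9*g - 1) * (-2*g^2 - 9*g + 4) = 20*g^4 + 108*g^3 + 43*g^2 - 27*g - 4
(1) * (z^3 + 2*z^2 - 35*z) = z^3 + 2*z^2 - 35*z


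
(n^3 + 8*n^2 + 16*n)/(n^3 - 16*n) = (n + 4)/(n - 4)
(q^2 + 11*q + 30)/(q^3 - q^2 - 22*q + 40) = (q + 6)/(q^2 - 6*q + 8)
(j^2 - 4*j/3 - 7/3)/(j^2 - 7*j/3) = (j + 1)/j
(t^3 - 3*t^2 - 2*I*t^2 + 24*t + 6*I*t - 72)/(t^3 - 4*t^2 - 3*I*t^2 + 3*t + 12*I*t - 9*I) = (t^2 - 2*I*t + 24)/(t^2 - t*(1 + 3*I) + 3*I)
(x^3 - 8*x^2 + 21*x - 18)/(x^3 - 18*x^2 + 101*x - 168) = (x^2 - 5*x + 6)/(x^2 - 15*x + 56)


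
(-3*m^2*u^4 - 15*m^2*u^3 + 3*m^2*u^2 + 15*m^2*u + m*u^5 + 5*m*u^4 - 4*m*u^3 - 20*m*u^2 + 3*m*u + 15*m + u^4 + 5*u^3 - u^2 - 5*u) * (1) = -3*m^2*u^4 - 15*m^2*u^3 + 3*m^2*u^2 + 15*m^2*u + m*u^5 + 5*m*u^4 - 4*m*u^3 - 20*m*u^2 + 3*m*u + 15*m + u^4 + 5*u^3 - u^2 - 5*u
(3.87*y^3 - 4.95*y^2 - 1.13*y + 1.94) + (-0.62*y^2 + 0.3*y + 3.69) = 3.87*y^3 - 5.57*y^2 - 0.83*y + 5.63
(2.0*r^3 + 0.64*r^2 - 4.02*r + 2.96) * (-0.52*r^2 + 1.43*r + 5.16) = -1.04*r^5 + 2.5272*r^4 + 13.3256*r^3 - 3.9854*r^2 - 16.5104*r + 15.2736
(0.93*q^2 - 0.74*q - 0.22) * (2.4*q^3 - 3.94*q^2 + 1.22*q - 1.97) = 2.232*q^5 - 5.4402*q^4 + 3.5222*q^3 - 1.8681*q^2 + 1.1894*q + 0.4334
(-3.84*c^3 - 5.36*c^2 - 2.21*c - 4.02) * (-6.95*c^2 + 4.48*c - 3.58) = 26.688*c^5 + 20.0488*c^4 + 5.0939*c^3 + 37.227*c^2 - 10.0978*c + 14.3916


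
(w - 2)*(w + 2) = w^2 - 4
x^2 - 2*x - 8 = (x - 4)*(x + 2)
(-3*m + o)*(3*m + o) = -9*m^2 + o^2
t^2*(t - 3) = t^3 - 3*t^2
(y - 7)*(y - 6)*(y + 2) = y^3 - 11*y^2 + 16*y + 84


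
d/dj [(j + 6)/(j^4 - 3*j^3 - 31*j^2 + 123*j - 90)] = (-3*j^2 + 18*j - 23)/(j^6 - 18*j^5 + 127*j^4 - 444*j^3 + 799*j^2 - 690*j + 225)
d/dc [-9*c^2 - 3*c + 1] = -18*c - 3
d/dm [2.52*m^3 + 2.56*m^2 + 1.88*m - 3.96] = 7.56*m^2 + 5.12*m + 1.88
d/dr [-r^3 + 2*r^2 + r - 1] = -3*r^2 + 4*r + 1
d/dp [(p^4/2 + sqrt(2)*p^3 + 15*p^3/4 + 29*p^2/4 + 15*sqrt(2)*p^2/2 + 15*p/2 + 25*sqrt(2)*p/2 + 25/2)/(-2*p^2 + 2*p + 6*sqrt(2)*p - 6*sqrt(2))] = (-4*p^5 - 9*p^4 + 14*sqrt(2)*p^4 + 78*p^3 + 74*sqrt(2)*p^3 + 32*sqrt(2)*p^2 + 167*p^2 - 260*p - 174*sqrt(2)*p - 350 - 240*sqrt(2))/(8*(p^4 - 6*sqrt(2)*p^3 - 2*p^3 + 12*sqrt(2)*p^2 + 19*p^2 - 36*p - 6*sqrt(2)*p + 18))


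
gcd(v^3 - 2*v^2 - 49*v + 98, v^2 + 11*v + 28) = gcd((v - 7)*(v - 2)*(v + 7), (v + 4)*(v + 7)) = v + 7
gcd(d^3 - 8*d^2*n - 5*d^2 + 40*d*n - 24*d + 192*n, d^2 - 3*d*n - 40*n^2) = d - 8*n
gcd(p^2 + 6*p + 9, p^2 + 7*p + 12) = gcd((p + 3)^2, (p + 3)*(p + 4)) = p + 3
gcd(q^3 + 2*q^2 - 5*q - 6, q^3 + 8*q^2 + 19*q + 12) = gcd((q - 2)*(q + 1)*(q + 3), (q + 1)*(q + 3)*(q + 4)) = q^2 + 4*q + 3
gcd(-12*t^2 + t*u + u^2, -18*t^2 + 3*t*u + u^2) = 3*t - u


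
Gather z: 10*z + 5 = 10*z + 5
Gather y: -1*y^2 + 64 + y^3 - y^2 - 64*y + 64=y^3 - 2*y^2 - 64*y + 128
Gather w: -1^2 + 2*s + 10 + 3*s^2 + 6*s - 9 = 3*s^2 + 8*s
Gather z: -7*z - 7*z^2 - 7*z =-7*z^2 - 14*z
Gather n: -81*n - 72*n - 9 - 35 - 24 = -153*n - 68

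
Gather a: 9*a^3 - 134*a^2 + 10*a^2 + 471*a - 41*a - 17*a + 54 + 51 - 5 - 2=9*a^3 - 124*a^2 + 413*a + 98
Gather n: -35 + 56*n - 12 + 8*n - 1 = 64*n - 48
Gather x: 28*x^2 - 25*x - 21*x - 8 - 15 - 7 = 28*x^2 - 46*x - 30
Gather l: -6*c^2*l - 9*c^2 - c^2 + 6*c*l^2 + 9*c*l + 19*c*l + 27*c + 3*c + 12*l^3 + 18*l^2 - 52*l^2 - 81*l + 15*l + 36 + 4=-10*c^2 + 30*c + 12*l^3 + l^2*(6*c - 34) + l*(-6*c^2 + 28*c - 66) + 40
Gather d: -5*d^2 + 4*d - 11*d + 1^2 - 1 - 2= -5*d^2 - 7*d - 2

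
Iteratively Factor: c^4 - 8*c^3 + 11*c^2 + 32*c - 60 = (c - 2)*(c^3 - 6*c^2 - c + 30) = (c - 5)*(c - 2)*(c^2 - c - 6) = (c - 5)*(c - 2)*(c + 2)*(c - 3)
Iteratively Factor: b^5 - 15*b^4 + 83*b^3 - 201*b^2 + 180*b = (b - 5)*(b^4 - 10*b^3 + 33*b^2 - 36*b) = b*(b - 5)*(b^3 - 10*b^2 + 33*b - 36) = b*(b - 5)*(b - 3)*(b^2 - 7*b + 12) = b*(b - 5)*(b - 4)*(b - 3)*(b - 3)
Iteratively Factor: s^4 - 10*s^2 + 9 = (s + 3)*(s^3 - 3*s^2 - s + 3) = (s + 1)*(s + 3)*(s^2 - 4*s + 3) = (s - 1)*(s + 1)*(s + 3)*(s - 3)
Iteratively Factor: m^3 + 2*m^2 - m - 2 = (m + 1)*(m^2 + m - 2) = (m + 1)*(m + 2)*(m - 1)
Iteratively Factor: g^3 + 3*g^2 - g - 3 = (g + 1)*(g^2 + 2*g - 3) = (g + 1)*(g + 3)*(g - 1)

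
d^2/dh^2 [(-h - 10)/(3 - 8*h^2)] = 16*(32*h^2*(h + 10) - (3*h + 10)*(8*h^2 - 3))/(8*h^2 - 3)^3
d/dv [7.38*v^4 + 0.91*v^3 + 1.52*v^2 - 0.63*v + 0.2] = 29.52*v^3 + 2.73*v^2 + 3.04*v - 0.63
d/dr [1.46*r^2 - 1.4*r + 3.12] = 2.92*r - 1.4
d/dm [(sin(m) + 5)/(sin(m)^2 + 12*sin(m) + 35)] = -cos(m)/(sin(m) + 7)^2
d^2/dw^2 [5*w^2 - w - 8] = 10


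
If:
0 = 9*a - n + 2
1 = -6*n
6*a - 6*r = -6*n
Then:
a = -13/54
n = -1/6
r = -11/27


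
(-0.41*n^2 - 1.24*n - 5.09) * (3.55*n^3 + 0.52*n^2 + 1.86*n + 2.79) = -1.4555*n^5 - 4.6152*n^4 - 19.4769*n^3 - 6.0971*n^2 - 12.927*n - 14.2011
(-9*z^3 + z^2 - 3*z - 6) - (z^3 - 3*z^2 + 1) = -10*z^3 + 4*z^2 - 3*z - 7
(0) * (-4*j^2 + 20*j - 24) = 0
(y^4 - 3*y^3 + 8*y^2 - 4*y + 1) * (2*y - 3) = 2*y^5 - 9*y^4 + 25*y^3 - 32*y^2 + 14*y - 3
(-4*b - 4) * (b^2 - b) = -4*b^3 + 4*b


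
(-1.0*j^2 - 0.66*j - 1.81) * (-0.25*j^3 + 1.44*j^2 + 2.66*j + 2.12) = 0.25*j^5 - 1.275*j^4 - 3.1579*j^3 - 6.482*j^2 - 6.2138*j - 3.8372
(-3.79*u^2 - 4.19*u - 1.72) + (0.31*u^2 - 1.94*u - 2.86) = -3.48*u^2 - 6.13*u - 4.58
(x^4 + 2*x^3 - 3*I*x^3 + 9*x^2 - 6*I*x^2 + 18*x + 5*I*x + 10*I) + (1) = x^4 + 2*x^3 - 3*I*x^3 + 9*x^2 - 6*I*x^2 + 18*x + 5*I*x + 1 + 10*I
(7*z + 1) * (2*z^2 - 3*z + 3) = 14*z^3 - 19*z^2 + 18*z + 3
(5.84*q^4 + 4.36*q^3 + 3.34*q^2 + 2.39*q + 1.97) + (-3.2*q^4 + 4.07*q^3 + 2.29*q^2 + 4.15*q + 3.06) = 2.64*q^4 + 8.43*q^3 + 5.63*q^2 + 6.54*q + 5.03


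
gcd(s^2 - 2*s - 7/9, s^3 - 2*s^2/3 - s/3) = s + 1/3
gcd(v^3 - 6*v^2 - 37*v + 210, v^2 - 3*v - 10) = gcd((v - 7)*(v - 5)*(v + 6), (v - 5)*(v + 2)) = v - 5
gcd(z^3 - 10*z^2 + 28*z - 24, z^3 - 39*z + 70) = z - 2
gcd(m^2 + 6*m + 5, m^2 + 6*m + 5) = m^2 + 6*m + 5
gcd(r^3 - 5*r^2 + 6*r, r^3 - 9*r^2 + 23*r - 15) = r - 3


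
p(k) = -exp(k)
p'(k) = -exp(k)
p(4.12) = -61.56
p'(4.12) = -61.56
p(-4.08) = -0.02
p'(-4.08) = -0.02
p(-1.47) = -0.23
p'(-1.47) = -0.23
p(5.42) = -225.88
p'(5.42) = -225.88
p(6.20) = -492.75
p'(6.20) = -492.75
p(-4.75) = -0.01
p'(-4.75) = -0.01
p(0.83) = -2.29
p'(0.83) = -2.29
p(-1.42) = -0.24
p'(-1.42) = -0.24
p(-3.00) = -0.05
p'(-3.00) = -0.05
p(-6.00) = 0.00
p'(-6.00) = 0.00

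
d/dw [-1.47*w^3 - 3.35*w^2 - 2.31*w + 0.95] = -4.41*w^2 - 6.7*w - 2.31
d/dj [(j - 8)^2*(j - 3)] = (j - 8)*(3*j - 14)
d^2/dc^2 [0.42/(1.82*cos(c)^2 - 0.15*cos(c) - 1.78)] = (5.564832*(1 - cos(c)^2)^2 - 0.34398*cos(c)^3 + 8.234394*cos(c)^2 + 0.57582*cos(c) - 8.304996)/(-1.82*cos(c)^2 + 0.15*cos(c) + 1.78)^3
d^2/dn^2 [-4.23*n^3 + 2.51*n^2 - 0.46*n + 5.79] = 5.02 - 25.38*n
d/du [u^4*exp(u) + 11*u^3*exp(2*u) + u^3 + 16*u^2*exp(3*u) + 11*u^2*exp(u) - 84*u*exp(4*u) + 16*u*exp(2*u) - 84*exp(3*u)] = u^4*exp(u) + 22*u^3*exp(2*u) + 4*u^3*exp(u) + 48*u^2*exp(3*u) + 33*u^2*exp(2*u) + 11*u^2*exp(u) + 3*u^2 - 336*u*exp(4*u) + 32*u*exp(3*u) + 32*u*exp(2*u) + 22*u*exp(u) - 84*exp(4*u) - 252*exp(3*u) + 16*exp(2*u)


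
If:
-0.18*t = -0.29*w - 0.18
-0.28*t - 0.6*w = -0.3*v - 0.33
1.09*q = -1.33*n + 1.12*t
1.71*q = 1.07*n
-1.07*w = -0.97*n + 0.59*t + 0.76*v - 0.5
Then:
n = 0.69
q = 0.43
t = 1.24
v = 0.36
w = 0.15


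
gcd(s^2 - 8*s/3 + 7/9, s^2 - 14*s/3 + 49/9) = s - 7/3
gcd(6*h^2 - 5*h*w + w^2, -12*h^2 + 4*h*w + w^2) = -2*h + w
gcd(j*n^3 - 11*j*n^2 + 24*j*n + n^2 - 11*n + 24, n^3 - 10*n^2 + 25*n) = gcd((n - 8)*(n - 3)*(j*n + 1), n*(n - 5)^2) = 1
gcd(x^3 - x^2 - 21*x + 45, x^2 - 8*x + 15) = x - 3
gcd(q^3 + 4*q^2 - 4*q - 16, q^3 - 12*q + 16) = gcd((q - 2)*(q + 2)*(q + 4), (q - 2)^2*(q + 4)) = q^2 + 2*q - 8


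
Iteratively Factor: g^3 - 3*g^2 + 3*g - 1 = (g - 1)*(g^2 - 2*g + 1) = (g - 1)^2*(g - 1)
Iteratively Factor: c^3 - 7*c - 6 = (c - 3)*(c^2 + 3*c + 2) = (c - 3)*(c + 2)*(c + 1)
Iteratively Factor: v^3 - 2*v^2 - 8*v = (v + 2)*(v^2 - 4*v) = (v - 4)*(v + 2)*(v)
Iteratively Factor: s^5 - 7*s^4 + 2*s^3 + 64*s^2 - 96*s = (s)*(s^4 - 7*s^3 + 2*s^2 + 64*s - 96) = s*(s - 2)*(s^3 - 5*s^2 - 8*s + 48) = s*(s - 4)*(s - 2)*(s^2 - s - 12) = s*(s - 4)*(s - 2)*(s + 3)*(s - 4)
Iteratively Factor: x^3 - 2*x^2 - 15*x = (x - 5)*(x^2 + 3*x) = x*(x - 5)*(x + 3)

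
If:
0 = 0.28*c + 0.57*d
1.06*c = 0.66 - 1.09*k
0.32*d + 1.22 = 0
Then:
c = 7.76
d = -3.81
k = -6.94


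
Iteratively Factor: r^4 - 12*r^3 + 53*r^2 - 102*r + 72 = (r - 4)*(r^3 - 8*r^2 + 21*r - 18) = (r - 4)*(r - 2)*(r^2 - 6*r + 9) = (r - 4)*(r - 3)*(r - 2)*(r - 3)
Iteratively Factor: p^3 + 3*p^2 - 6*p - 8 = (p - 2)*(p^2 + 5*p + 4) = (p - 2)*(p + 4)*(p + 1)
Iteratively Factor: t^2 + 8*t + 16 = (t + 4)*(t + 4)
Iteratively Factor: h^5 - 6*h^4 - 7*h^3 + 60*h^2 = (h - 4)*(h^4 - 2*h^3 - 15*h^2) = h*(h - 4)*(h^3 - 2*h^2 - 15*h) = h*(h - 4)*(h + 3)*(h^2 - 5*h) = h*(h - 5)*(h - 4)*(h + 3)*(h)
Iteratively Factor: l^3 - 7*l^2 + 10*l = (l)*(l^2 - 7*l + 10) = l*(l - 2)*(l - 5)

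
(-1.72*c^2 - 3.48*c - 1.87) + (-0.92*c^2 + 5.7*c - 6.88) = -2.64*c^2 + 2.22*c - 8.75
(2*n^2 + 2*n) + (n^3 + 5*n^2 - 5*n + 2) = n^3 + 7*n^2 - 3*n + 2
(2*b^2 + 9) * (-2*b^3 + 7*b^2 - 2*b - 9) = -4*b^5 + 14*b^4 - 22*b^3 + 45*b^2 - 18*b - 81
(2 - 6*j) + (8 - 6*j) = 10 - 12*j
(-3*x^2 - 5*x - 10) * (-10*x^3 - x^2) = 30*x^5 + 53*x^4 + 105*x^3 + 10*x^2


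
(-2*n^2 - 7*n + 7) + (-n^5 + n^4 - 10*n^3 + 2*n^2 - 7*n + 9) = -n^5 + n^4 - 10*n^3 - 14*n + 16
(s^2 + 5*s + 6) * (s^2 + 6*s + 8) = s^4 + 11*s^3 + 44*s^2 + 76*s + 48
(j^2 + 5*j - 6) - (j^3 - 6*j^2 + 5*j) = -j^3 + 7*j^2 - 6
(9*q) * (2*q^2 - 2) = 18*q^3 - 18*q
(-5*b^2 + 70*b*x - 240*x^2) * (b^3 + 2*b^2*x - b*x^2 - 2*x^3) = -5*b^5 + 60*b^4*x - 95*b^3*x^2 - 540*b^2*x^3 + 100*b*x^4 + 480*x^5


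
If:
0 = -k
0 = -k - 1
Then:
No Solution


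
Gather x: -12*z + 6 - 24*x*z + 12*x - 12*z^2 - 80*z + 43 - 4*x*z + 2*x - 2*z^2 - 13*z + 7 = x*(14 - 28*z) - 14*z^2 - 105*z + 56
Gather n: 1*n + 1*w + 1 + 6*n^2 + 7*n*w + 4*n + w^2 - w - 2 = 6*n^2 + n*(7*w + 5) + w^2 - 1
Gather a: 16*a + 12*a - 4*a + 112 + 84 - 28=24*a + 168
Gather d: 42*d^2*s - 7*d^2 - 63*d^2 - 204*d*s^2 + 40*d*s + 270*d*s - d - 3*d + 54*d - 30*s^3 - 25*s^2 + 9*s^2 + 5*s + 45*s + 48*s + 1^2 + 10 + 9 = d^2*(42*s - 70) + d*(-204*s^2 + 310*s + 50) - 30*s^3 - 16*s^2 + 98*s + 20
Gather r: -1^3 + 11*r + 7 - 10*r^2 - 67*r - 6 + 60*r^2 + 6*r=50*r^2 - 50*r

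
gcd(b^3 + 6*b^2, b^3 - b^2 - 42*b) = b^2 + 6*b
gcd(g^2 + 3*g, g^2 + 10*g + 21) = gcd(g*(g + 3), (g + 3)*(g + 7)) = g + 3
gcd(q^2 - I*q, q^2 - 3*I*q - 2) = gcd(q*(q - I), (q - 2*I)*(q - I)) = q - I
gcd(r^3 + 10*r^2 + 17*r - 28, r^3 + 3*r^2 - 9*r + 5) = r - 1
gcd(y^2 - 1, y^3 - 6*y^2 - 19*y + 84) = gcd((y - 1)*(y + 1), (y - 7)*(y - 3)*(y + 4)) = 1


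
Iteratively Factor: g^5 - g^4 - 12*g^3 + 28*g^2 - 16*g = (g - 2)*(g^4 + g^3 - 10*g^2 + 8*g) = (g - 2)*(g + 4)*(g^3 - 3*g^2 + 2*g) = (g - 2)*(g - 1)*(g + 4)*(g^2 - 2*g) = (g - 2)^2*(g - 1)*(g + 4)*(g)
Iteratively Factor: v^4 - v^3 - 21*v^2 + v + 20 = (v + 4)*(v^3 - 5*v^2 - v + 5) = (v - 5)*(v + 4)*(v^2 - 1) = (v - 5)*(v + 1)*(v + 4)*(v - 1)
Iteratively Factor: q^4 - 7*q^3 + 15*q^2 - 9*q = (q - 3)*(q^3 - 4*q^2 + 3*q) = (q - 3)^2*(q^2 - q) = q*(q - 3)^2*(q - 1)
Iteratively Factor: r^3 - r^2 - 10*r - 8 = (r - 4)*(r^2 + 3*r + 2) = (r - 4)*(r + 2)*(r + 1)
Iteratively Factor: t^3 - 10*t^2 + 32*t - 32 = (t - 2)*(t^2 - 8*t + 16) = (t - 4)*(t - 2)*(t - 4)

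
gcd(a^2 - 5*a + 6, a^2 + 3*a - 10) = a - 2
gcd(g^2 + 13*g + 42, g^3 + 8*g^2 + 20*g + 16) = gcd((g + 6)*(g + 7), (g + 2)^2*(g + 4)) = 1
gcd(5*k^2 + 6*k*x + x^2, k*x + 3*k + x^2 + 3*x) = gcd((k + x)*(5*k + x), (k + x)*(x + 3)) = k + x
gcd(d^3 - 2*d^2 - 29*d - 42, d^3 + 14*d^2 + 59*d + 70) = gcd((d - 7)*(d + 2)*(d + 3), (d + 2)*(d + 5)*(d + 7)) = d + 2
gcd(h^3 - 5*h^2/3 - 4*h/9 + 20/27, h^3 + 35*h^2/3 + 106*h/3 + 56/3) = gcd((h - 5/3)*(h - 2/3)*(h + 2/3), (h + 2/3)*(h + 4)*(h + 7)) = h + 2/3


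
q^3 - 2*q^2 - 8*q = q*(q - 4)*(q + 2)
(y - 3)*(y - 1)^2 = y^3 - 5*y^2 + 7*y - 3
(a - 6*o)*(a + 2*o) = a^2 - 4*a*o - 12*o^2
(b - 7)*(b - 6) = b^2 - 13*b + 42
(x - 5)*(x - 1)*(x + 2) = x^3 - 4*x^2 - 7*x + 10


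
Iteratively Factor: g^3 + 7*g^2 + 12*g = (g + 3)*(g^2 + 4*g) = g*(g + 3)*(g + 4)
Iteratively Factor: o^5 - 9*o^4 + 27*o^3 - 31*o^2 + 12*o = (o - 1)*(o^4 - 8*o^3 + 19*o^2 - 12*o) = (o - 4)*(o - 1)*(o^3 - 4*o^2 + 3*o) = (o - 4)*(o - 3)*(o - 1)*(o^2 - o) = o*(o - 4)*(o - 3)*(o - 1)*(o - 1)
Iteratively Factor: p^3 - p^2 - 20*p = (p - 5)*(p^2 + 4*p) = p*(p - 5)*(p + 4)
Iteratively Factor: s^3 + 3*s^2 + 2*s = (s)*(s^2 + 3*s + 2) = s*(s + 1)*(s + 2)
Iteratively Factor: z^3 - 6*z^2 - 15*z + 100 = (z - 5)*(z^2 - z - 20) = (z - 5)^2*(z + 4)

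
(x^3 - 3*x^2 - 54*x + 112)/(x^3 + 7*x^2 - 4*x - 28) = (x - 8)/(x + 2)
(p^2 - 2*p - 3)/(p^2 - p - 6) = (p + 1)/(p + 2)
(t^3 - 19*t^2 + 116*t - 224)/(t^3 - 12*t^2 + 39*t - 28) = (t - 8)/(t - 1)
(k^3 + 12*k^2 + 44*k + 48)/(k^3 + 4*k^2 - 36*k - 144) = (k + 2)/(k - 6)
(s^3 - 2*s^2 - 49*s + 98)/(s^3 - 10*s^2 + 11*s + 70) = (s^2 + 5*s - 14)/(s^2 - 3*s - 10)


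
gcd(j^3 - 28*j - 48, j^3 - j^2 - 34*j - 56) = j^2 + 6*j + 8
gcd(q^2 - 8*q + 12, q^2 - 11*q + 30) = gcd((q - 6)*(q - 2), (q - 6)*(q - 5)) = q - 6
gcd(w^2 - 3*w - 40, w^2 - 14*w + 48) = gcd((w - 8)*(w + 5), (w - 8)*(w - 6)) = w - 8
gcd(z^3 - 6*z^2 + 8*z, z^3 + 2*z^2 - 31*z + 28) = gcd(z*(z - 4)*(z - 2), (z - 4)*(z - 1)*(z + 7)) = z - 4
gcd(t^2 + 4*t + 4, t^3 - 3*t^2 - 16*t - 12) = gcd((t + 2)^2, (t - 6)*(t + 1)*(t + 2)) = t + 2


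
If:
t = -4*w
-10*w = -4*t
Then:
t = 0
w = 0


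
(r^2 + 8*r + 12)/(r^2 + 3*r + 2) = (r + 6)/(r + 1)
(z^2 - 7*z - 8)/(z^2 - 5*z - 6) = (z - 8)/(z - 6)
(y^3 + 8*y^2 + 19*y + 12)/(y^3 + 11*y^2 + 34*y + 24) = (y + 3)/(y + 6)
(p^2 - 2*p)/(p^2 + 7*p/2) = 2*(p - 2)/(2*p + 7)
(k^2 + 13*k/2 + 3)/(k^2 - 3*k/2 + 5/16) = 8*(2*k^2 + 13*k + 6)/(16*k^2 - 24*k + 5)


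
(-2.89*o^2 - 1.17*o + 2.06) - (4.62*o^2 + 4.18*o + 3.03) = -7.51*o^2 - 5.35*o - 0.97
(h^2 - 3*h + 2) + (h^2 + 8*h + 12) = 2*h^2 + 5*h + 14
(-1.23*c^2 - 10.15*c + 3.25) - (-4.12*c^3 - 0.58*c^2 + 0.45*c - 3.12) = 4.12*c^3 - 0.65*c^2 - 10.6*c + 6.37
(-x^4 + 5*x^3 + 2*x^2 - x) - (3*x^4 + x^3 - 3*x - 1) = -4*x^4 + 4*x^3 + 2*x^2 + 2*x + 1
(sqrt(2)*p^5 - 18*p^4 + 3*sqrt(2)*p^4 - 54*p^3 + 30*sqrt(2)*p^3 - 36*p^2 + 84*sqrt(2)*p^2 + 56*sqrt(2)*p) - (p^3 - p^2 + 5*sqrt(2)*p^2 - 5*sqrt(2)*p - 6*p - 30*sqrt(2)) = sqrt(2)*p^5 - 18*p^4 + 3*sqrt(2)*p^4 - 55*p^3 + 30*sqrt(2)*p^3 - 35*p^2 + 79*sqrt(2)*p^2 + 6*p + 61*sqrt(2)*p + 30*sqrt(2)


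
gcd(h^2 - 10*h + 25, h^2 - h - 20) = h - 5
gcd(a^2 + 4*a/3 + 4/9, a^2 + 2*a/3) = a + 2/3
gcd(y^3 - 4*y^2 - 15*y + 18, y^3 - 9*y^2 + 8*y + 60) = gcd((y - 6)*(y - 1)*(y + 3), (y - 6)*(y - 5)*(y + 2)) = y - 6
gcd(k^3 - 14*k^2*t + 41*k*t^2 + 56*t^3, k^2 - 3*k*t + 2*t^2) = 1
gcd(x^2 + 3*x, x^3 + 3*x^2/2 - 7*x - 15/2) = x + 3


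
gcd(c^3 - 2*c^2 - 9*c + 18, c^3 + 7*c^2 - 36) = c^2 + c - 6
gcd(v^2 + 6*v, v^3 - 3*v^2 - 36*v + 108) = v + 6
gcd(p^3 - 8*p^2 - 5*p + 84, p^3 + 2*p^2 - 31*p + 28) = p - 4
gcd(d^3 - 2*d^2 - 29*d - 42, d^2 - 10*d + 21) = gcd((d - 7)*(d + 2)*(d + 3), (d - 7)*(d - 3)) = d - 7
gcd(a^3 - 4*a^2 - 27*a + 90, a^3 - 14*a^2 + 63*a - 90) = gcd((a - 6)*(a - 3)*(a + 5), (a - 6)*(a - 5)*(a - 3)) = a^2 - 9*a + 18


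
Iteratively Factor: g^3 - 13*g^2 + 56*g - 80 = (g - 4)*(g^2 - 9*g + 20) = (g - 5)*(g - 4)*(g - 4)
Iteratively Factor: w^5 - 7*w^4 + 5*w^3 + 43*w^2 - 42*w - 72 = (w - 4)*(w^4 - 3*w^3 - 7*w^2 + 15*w + 18) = (w - 4)*(w + 2)*(w^3 - 5*w^2 + 3*w + 9) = (w - 4)*(w + 1)*(w + 2)*(w^2 - 6*w + 9) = (w - 4)*(w - 3)*(w + 1)*(w + 2)*(w - 3)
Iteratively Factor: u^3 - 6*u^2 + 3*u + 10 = (u - 5)*(u^2 - u - 2) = (u - 5)*(u - 2)*(u + 1)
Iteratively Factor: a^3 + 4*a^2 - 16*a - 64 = (a - 4)*(a^2 + 8*a + 16) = (a - 4)*(a + 4)*(a + 4)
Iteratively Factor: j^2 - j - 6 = (j - 3)*(j + 2)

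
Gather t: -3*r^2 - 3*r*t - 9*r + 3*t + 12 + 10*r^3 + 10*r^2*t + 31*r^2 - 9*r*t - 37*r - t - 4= 10*r^3 + 28*r^2 - 46*r + t*(10*r^2 - 12*r + 2) + 8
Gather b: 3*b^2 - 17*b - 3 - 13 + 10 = 3*b^2 - 17*b - 6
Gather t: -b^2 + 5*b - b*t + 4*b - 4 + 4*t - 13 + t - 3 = -b^2 + 9*b + t*(5 - b) - 20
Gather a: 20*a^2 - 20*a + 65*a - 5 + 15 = 20*a^2 + 45*a + 10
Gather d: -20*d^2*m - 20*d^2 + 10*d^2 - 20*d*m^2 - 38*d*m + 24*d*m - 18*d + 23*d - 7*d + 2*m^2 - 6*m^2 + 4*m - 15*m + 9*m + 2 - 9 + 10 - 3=d^2*(-20*m - 10) + d*(-20*m^2 - 14*m - 2) - 4*m^2 - 2*m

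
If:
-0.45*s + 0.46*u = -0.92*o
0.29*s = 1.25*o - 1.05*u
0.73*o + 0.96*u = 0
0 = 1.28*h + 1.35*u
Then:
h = 0.00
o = 0.00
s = 0.00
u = 0.00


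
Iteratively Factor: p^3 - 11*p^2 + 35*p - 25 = (p - 1)*(p^2 - 10*p + 25) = (p - 5)*(p - 1)*(p - 5)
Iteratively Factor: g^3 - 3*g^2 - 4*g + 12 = (g + 2)*(g^2 - 5*g + 6) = (g - 3)*(g + 2)*(g - 2)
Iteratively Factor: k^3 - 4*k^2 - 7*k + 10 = (k - 5)*(k^2 + k - 2) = (k - 5)*(k - 1)*(k + 2)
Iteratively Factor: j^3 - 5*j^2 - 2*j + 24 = (j + 2)*(j^2 - 7*j + 12) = (j - 3)*(j + 2)*(j - 4)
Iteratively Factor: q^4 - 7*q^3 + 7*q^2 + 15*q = (q + 1)*(q^3 - 8*q^2 + 15*q) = (q - 5)*(q + 1)*(q^2 - 3*q) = (q - 5)*(q - 3)*(q + 1)*(q)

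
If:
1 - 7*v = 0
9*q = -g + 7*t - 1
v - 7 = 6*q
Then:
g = 7*t + 65/7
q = -8/7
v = 1/7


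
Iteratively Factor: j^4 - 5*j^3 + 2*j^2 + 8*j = (j - 2)*(j^3 - 3*j^2 - 4*j) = (j - 2)*(j + 1)*(j^2 - 4*j) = j*(j - 2)*(j + 1)*(j - 4)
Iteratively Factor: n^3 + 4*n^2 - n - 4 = (n + 4)*(n^2 - 1) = (n + 1)*(n + 4)*(n - 1)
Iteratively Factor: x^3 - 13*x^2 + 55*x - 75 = (x - 5)*(x^2 - 8*x + 15) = (x - 5)*(x - 3)*(x - 5)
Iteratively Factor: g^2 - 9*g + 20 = (g - 4)*(g - 5)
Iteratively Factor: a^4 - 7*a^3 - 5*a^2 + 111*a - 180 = (a - 5)*(a^3 - 2*a^2 - 15*a + 36) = (a - 5)*(a - 3)*(a^2 + a - 12) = (a - 5)*(a - 3)*(a + 4)*(a - 3)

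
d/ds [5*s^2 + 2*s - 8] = 10*s + 2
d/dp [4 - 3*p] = -3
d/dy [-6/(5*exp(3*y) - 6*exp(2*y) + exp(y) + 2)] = (90*exp(2*y) - 72*exp(y) + 6)*exp(y)/(5*exp(3*y) - 6*exp(2*y) + exp(y) + 2)^2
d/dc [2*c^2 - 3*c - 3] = 4*c - 3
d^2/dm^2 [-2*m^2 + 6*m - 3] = -4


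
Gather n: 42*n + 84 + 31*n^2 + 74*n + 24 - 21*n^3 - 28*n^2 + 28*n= -21*n^3 + 3*n^2 + 144*n + 108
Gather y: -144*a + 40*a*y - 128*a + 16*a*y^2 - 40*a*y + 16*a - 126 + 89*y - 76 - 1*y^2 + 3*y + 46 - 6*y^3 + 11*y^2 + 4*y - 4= -256*a - 6*y^3 + y^2*(16*a + 10) + 96*y - 160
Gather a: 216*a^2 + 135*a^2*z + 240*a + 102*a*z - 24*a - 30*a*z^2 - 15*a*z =a^2*(135*z + 216) + a*(-30*z^2 + 87*z + 216)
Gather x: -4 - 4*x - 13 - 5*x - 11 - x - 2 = -10*x - 30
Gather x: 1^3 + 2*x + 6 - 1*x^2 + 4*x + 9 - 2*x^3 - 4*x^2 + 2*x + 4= -2*x^3 - 5*x^2 + 8*x + 20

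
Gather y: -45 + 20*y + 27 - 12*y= 8*y - 18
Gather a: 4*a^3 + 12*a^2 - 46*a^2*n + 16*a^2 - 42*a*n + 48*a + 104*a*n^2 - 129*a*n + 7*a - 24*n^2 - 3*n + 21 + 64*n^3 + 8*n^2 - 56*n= 4*a^3 + a^2*(28 - 46*n) + a*(104*n^2 - 171*n + 55) + 64*n^3 - 16*n^2 - 59*n + 21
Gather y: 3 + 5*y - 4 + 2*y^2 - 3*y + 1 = 2*y^2 + 2*y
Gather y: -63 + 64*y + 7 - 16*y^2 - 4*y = -16*y^2 + 60*y - 56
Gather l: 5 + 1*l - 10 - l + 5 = 0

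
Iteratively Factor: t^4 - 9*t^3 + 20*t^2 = (t - 5)*(t^3 - 4*t^2) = (t - 5)*(t - 4)*(t^2) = t*(t - 5)*(t - 4)*(t)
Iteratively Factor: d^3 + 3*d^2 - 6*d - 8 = (d + 1)*(d^2 + 2*d - 8) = (d + 1)*(d + 4)*(d - 2)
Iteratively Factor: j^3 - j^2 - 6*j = (j)*(j^2 - j - 6) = j*(j - 3)*(j + 2)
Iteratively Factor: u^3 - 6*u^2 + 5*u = (u)*(u^2 - 6*u + 5) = u*(u - 5)*(u - 1)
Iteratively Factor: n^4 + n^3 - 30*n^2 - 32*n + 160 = (n + 4)*(n^3 - 3*n^2 - 18*n + 40) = (n - 2)*(n + 4)*(n^2 - n - 20) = (n - 2)*(n + 4)^2*(n - 5)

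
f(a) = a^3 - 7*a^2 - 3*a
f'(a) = 3*a^2 - 14*a - 3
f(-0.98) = -4.72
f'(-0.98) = 13.60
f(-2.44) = -48.88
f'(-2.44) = 49.02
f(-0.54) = -0.58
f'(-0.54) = 5.43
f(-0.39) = 0.05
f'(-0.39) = 2.92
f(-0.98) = -4.72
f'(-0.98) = 13.60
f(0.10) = -0.37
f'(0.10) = -4.37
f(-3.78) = -142.69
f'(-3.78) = 92.79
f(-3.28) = -100.76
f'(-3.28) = 75.20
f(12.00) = 684.00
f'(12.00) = 261.00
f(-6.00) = -450.00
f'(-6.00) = 189.00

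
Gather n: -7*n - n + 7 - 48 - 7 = -8*n - 48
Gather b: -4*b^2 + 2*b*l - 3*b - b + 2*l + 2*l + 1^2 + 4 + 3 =-4*b^2 + b*(2*l - 4) + 4*l + 8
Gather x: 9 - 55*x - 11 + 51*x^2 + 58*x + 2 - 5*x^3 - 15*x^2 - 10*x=-5*x^3 + 36*x^2 - 7*x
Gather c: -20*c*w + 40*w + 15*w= -20*c*w + 55*w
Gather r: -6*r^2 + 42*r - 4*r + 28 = -6*r^2 + 38*r + 28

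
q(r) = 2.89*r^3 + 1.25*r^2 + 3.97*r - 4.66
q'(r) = 8.67*r^2 + 2.5*r + 3.97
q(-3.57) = -134.39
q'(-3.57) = 105.54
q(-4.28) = -225.34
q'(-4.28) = 152.09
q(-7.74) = -1300.55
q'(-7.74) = 504.02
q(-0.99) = -10.17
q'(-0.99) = 9.99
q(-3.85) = -166.34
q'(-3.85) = 122.86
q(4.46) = 294.30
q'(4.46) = 187.58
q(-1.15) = -11.97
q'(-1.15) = 12.56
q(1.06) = 4.39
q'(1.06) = 16.36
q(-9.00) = -2045.95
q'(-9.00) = 683.74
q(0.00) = -4.66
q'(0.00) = 3.97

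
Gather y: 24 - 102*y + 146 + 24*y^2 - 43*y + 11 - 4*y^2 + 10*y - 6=20*y^2 - 135*y + 175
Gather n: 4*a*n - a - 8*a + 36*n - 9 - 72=-9*a + n*(4*a + 36) - 81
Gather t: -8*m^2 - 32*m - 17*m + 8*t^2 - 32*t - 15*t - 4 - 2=-8*m^2 - 49*m + 8*t^2 - 47*t - 6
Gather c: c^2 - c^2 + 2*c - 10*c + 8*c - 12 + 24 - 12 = 0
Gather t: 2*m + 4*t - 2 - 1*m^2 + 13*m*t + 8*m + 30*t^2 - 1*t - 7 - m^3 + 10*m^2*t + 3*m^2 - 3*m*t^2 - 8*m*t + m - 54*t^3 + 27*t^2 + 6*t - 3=-m^3 + 2*m^2 + 11*m - 54*t^3 + t^2*(57 - 3*m) + t*(10*m^2 + 5*m + 9) - 12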